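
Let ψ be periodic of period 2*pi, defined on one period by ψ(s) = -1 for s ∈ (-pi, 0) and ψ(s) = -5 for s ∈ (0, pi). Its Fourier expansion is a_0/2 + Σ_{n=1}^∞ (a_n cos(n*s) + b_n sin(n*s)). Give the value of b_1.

b_1 = 1/pi ∫_{-pi}^{pi} ψ(s) sin(s) ds.
Split the integral at the breakpoints.
Directly, an antiderivative of (-1) sin(s) is cos(s); evaluating from -pi to 0: ∫_{-pi}^{0} (-1) sin(s) ds = (1) - (-1) = 2.
Directly, an antiderivative of (-5) sin(s) is 5*cos(s); evaluating from 0 to pi: ∫_{0}^{pi} (-5) sin(s) ds = (-5) - (5) = -10.
Summing the pieces and multiplying by (1/pi) gives b_1 = -8/pi.

-8/pi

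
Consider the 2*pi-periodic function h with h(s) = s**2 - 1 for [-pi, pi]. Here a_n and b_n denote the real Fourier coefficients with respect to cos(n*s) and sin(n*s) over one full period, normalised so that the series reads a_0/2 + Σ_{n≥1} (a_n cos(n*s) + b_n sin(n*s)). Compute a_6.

1/9

a_6 = 1/pi ∫_{-pi}^{pi} h(s) cos(6*s) ds.
h is even and cos(6*s) is even, so the integrand is even and a_6 = 2/pi ∫_0^{pi} h(s) cos(6*s) ds.
Integrating by parts twice (tabular method), an antiderivative of (s**2 - 1) cos(6*s) is s**2*sin(6*s)/6 + s*cos(6*s)/18 - 19*sin(6*s)/108; evaluating from 0 to pi: ∫_{0}^{pi} (s**2 - 1) cos(6*s) ds = (pi/18) - (0) = pi/18.
Hence a_6 = (2/pi)·(pi/18) = 1/9.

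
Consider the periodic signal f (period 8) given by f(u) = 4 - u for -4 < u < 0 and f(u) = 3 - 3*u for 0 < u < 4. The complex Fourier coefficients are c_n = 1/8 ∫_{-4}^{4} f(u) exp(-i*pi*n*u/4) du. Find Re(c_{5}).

Since f is real-valued, Re(c_{5}) = 1/8 ∫_{-4}^{4} f(u) cos(5*pi*u/4) du = a_{5}/2.
Split the integral at the breakpoints.
Integrating by parts (boundary term plus one more integral), an antiderivative of (4 - u) cos(5*pi*u/4) is -4*u*sin(5*pi*u/4)/(5*pi) + 16*sin(5*pi*u/4)/(5*pi) - 16*cos(5*pi*u/4)/(25*pi**2); evaluating from -4 to 0: ∫_{-4}^{0} (4 - u) cos(5*pi*u/4) du = (-16/(25*pi**2)) - (16/(25*pi**2)) = -32/(25*pi**2).
Integrating by parts (boundary term plus one more integral), an antiderivative of (3 - 3*u) cos(5*pi*u/4) is -12*u*sin(5*pi*u/4)/(5*pi) + 12*sin(5*pi*u/4)/(5*pi) - 48*cos(5*pi*u/4)/(25*pi**2); evaluating from 0 to 4: ∫_{0}^{4} (3 - 3*u) cos(5*pi*u/4) du = (48/(25*pi**2)) - (-48/(25*pi**2)) = 96/(25*pi**2).
So ∫_{-4}^{4} f(u) cos(5*pi*u/4) du = 64/(25*pi**2).
Hence Re(c_{5}) = (1/8)·(64/(25*pi**2)) = 8/(25*pi**2).

8/(25*pi**2)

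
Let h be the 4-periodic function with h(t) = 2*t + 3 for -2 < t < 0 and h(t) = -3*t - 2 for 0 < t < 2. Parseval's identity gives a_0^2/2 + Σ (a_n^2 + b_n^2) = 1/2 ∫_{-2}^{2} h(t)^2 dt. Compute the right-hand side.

1/2 ∫_{-2}^{2} h(t)^2 dt = 1/2 · (182/3) = 91/3.

91/3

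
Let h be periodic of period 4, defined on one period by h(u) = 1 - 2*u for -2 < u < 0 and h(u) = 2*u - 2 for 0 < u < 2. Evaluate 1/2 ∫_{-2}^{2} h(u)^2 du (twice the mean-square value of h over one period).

1/2 ∫_{-2}^{2} h(u)^2 du = 1/2 · (70/3) = 35/3.

35/3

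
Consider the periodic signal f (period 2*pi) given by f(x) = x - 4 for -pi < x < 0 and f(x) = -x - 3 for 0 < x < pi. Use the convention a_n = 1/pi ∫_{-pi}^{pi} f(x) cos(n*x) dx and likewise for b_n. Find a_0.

a_0 = 1/pi ∫_{-pi}^{pi} f(x) dx = 1/pi · (-pi*(pi + 7)) = -7 - pi.

-7 - pi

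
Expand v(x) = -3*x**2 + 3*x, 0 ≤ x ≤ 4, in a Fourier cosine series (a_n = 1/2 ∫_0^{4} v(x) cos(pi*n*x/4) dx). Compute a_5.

a_5 = 1/2 ∫_0^{4} (-3*x**2 + 3*x) cos(5*pi*x/4) dx.
Integrating by parts twice (tabular method), an antiderivative of (-3*x**2 + 3*x) cos(5*pi*x/4) is -12*x**2*sin(5*pi*x/4)/(5*pi) + 12*x*sin(5*pi*x/4)/(5*pi) - 96*x*cos(5*pi*x/4)/(25*pi**2) + 384*sin(5*pi*x/4)/(125*pi**3) + 48*cos(5*pi*x/4)/(25*pi**2); evaluating from 0 to 4: ∫_{0}^{4} (-3*x**2 + 3*x) cos(5*pi*x/4) dx = (336/(25*pi**2)) - (48/(25*pi**2)) = 288/(25*pi**2).
Hence a_5 = (1/2)·(288/(25*pi**2)) = 144/(25*pi**2).

144/(25*pi**2)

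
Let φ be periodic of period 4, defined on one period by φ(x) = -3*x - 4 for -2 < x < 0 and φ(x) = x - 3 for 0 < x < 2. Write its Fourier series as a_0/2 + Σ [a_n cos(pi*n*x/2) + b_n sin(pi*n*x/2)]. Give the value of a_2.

a_2 = 1/2 ∫_{-2}^{2} φ(x) cos(pi*x) dx.
Split the integral at the breakpoints.
Integrating by parts (boundary term plus one more integral), an antiderivative of (-3*x - 4) cos(pi*x) is -3*x*sin(pi*x)/pi - 4*sin(pi*x)/pi - 3*cos(pi*x)/pi**2; evaluating from -2 to 0: ∫_{-2}^{0} (-3*x - 4) cos(pi*x) dx = (-3/pi**2) - (-3/pi**2) = 0.
Integrating by parts (boundary term plus one more integral), an antiderivative of (x - 3) cos(pi*x) is x*sin(pi*x)/pi - 3*sin(pi*x)/pi + cos(pi*x)/pi**2; evaluating from 0 to 2: ∫_{0}^{2} (x - 3) cos(pi*x) dx = (pi**(-2)) - (pi**(-2)) = 0.
Summing the pieces and multiplying by (1/2) gives a_2 = 0.

0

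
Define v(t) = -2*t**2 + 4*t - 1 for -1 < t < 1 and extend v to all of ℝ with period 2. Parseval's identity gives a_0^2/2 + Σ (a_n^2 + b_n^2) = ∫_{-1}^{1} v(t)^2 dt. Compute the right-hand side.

∫_{-1}^{1} v(t)^2 dt = 254/15.

254/15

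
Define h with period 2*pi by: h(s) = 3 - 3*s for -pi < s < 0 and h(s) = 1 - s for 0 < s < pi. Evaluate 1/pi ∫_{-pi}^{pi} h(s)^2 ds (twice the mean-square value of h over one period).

1/pi ∫_{-pi}^{pi} h(s)^2 ds = 1/pi · (2*pi*(15 + 12*pi + 5*pi**2)/3) = 10 + 8*pi + 10*pi**2/3.

10 + 8*pi + 10*pi**2/3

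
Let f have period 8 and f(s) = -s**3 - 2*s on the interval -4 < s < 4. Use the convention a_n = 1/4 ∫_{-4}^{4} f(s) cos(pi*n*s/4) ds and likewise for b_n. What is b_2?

-96/pi**3 + 72/pi

b_2 = 1/4 ∫_{-4}^{4} f(s) sin(pi*s/2) ds.
f is odd and sin(pi*s/2) is odd, so the integrand is even and b_2 = 1/2 ∫_0^{4} f(s) sin(pi*s/2) ds.
Integrating by parts three times (tabular method), an antiderivative of (-s**3 - 2*s) sin(pi*s/2) is 2*s**3*cos(pi*s/2)/pi - 12*s**2*sin(pi*s/2)/pi**2 - 48*s*cos(pi*s/2)/pi**3 + 4*s*cos(pi*s/2)/pi - 8*sin(pi*s/2)/pi**2 + 96*sin(pi*s/2)/pi**4; evaluating from 0 to 4: ∫_{0}^{4} (-s**3 - 2*s) sin(pi*s/2) ds = (-192/pi**3 + 144/pi) - (0) = -192/pi**3 + 144/pi.
Hence b_2 = (1/2)·(-192/pi**3 + 144/pi) = -96/pi**3 + 72/pi.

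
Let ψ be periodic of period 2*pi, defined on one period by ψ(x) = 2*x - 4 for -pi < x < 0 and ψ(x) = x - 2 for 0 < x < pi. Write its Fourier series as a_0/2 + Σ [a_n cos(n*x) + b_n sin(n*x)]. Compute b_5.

b_5 = 1/pi ∫_{-pi}^{pi} ψ(x) sin(5*x) dx.
Split the integral at the breakpoints.
Integrating by parts (boundary term plus one more integral), an antiderivative of (2*x - 4) sin(5*x) is -2*x*cos(5*x)/5 + 2*sin(5*x)/25 + 4*cos(5*x)/5; evaluating from -pi to 0: ∫_{-pi}^{0} (2*x - 4) sin(5*x) dx = (4/5) - (-2*pi/5 - 4/5) = 2*pi/5 + 8/5.
Integrating by parts (boundary term plus one more integral), an antiderivative of (x - 2) sin(5*x) is -x*cos(5*x)/5 + sin(5*x)/25 + 2*cos(5*x)/5; evaluating from 0 to pi: ∫_{0}^{pi} (x - 2) sin(5*x) dx = (-2/5 + pi/5) - (2/5) = -4/5 + pi/5.
Summing the pieces and multiplying by (1/pi) gives b_5 = (4 + 3*pi)/(5*pi).

(4 + 3*pi)/(5*pi)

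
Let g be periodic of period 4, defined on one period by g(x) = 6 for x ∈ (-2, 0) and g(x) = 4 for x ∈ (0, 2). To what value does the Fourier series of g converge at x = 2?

5

At x = 2 the one-sided limits are g(2^-) = 4 and g(2^+) = 6.
By Dirichlet's theorem the series converges to their average, [(4) + (6)]/2 = 5.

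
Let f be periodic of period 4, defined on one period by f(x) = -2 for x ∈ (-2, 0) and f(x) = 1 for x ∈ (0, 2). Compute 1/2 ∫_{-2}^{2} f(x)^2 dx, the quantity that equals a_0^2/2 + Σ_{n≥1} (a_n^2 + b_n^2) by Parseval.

5

1/2 ∫_{-2}^{2} f(x)^2 dx = 1/2 · (10) = 5.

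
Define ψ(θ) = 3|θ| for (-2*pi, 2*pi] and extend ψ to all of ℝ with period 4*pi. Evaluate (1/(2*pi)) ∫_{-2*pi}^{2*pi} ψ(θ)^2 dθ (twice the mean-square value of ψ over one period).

(1/(2*pi)) ∫_{-2*pi}^{2*pi} ψ(θ)^2 dθ = (1/(2*pi)) · (48*pi**3) = 24*pi**2.

24*pi**2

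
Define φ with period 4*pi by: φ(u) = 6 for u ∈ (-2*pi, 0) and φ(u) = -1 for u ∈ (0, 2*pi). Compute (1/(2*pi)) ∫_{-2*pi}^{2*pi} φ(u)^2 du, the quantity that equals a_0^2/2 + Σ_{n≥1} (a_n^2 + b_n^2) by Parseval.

37

(1/(2*pi)) ∫_{-2*pi}^{2*pi} φ(u)^2 du = (1/(2*pi)) · (74*pi) = 37.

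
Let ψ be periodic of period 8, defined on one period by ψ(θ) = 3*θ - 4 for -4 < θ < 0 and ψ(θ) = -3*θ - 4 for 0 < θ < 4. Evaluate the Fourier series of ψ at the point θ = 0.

-4

ψ is continuous at θ = 0 with value -4, so the series converges to -4 there.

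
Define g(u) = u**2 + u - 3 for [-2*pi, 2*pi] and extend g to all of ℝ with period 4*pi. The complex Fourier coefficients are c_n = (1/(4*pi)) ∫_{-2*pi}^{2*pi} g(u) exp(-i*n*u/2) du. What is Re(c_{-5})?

Since g is real-valued, Re(c_{-5}) = (1/(4*pi)) ∫_{-2*pi}^{2*pi} g(u) cos(-5*u/2) du = a_{5}/2.
Integrating by parts twice (tabular method), an antiderivative of (u**2 + u - 3) cos(-5*u/2) is 2*u**2*sin(5*u/2)/5 + 2*u*sin(5*u/2)/5 + 8*u*cos(5*u/2)/25 - 166*sin(5*u/2)/125 + 4*cos(5*u/2)/25; evaluating from -2*pi to 2*pi: ∫_{-2*pi}^{2*pi} (u**2 + u - 3) cos(-5*u/2) du = (-16*pi/25 - 4/25) - (-4/25 + 16*pi/25) = -32*pi/25.
Hence Re(c_{-5}) = (1/(4*pi))·(-32*pi/25) = -8/25.

-8/25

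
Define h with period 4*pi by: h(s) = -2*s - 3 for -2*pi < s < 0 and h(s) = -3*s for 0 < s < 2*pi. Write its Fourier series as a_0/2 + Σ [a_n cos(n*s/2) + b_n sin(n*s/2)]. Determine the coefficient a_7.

4/(49*pi)

a_7 = (1/(2*pi)) ∫_{-2*pi}^{2*pi} h(s) cos(7*s/2) ds.
Split the integral at the breakpoints.
Integrating by parts (boundary term plus one more integral), an antiderivative of (-2*s - 3) cos(7*s/2) is -4*s*sin(7*s/2)/7 - 6*sin(7*s/2)/7 - 8*cos(7*s/2)/49; evaluating from -2*pi to 0: ∫_{-2*pi}^{0} (-2*s - 3) cos(7*s/2) ds = (-8/49) - (8/49) = -16/49.
Integrating by parts (boundary term plus one more integral), an antiderivative of (-3*s) cos(7*s/2) is -6*s*sin(7*s/2)/7 - 12*cos(7*s/2)/49; evaluating from 0 to 2*pi: ∫_{0}^{2*pi} (-3*s) cos(7*s/2) ds = (12/49) - (-12/49) = 24/49.
Summing the pieces and multiplying by (1/(2*pi)) gives a_7 = 4/(49*pi).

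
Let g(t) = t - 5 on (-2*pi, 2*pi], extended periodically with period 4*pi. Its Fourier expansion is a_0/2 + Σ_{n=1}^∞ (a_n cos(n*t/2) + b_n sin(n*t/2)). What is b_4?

-1

b_4 = (1/(2*pi)) ∫_{-2*pi}^{2*pi} g(t) sin(2*t) dt.
Integrating by parts (boundary term plus one more integral), an antiderivative of (t - 5) sin(2*t) is -t*cos(2*t)/2 + sin(2*t)/4 + 5*cos(2*t)/2; evaluating from -2*pi to 2*pi: ∫_{-2*pi}^{2*pi} (t - 5) sin(2*t) dt = (5/2 - pi) - (5/2 + pi) = -2*pi.
Hence b_4 = (1/(2*pi))·(-2*pi) = -1.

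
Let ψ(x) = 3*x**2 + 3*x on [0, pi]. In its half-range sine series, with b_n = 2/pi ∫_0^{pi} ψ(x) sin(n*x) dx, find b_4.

b_4 = 2/pi ∫_0^{pi} (3*x**2 + 3*x) sin(4*x) dx.
Integrating by parts twice (tabular method), an antiderivative of (3*x**2 + 3*x) sin(4*x) is -3*x**2*cos(4*x)/4 + 3*x*sin(4*x)/8 - 3*x*cos(4*x)/4 + 3*sin(4*x)/16 + 3*cos(4*x)/32; evaluating from 0 to pi: ∫_{0}^{pi} (3*x**2 + 3*x) sin(4*x) dx = (-3*pi**2/4 - 3*pi/4 + 3/32) - (3/32) = -3*pi*(1 + pi)/4.
Hence b_4 = (2/pi)·(-3*pi*(1 + pi)/4) = -3*pi/2 - 3/2.

-3*pi/2 - 3/2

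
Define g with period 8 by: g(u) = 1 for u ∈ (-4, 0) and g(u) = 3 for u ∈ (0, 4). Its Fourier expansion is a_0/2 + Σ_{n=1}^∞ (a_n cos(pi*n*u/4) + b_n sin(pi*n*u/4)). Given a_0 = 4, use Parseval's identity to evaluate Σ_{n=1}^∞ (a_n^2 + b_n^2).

Parseval: a_0^2/2 + Σ_{n≥1} (a_n^2+b_n^2) = 1/4 ∫_{-4}^{4} g(u)^2 du = 10.
Subtract a_0^2/2 = 8: Σ (a_n^2+b_n^2) = 2.

2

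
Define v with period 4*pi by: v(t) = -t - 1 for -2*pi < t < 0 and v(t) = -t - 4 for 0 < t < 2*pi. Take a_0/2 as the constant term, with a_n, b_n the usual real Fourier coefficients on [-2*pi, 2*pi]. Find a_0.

-5

a_0 = (1/(2*pi)) ∫_{-2*pi}^{2*pi} v(t) dt = (1/(2*pi)) · (-10*pi) = -5.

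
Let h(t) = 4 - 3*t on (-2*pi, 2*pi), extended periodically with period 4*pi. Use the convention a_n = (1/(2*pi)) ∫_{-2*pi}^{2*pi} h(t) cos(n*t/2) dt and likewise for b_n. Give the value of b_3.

-4

b_3 = (1/(2*pi)) ∫_{-2*pi}^{2*pi} h(t) sin(3*t/2) dt.
Integrating by parts (boundary term plus one more integral), an antiderivative of (4 - 3*t) sin(3*t/2) is 2*t*cos(3*t/2) - 4*sin(3*t/2)/3 - 8*cos(3*t/2)/3; evaluating from -2*pi to 2*pi: ∫_{-2*pi}^{2*pi} (4 - 3*t) sin(3*t/2) dt = (8/3 - 4*pi) - (8/3 + 4*pi) = -8*pi.
Hence b_3 = (1/(2*pi))·(-8*pi) = -4.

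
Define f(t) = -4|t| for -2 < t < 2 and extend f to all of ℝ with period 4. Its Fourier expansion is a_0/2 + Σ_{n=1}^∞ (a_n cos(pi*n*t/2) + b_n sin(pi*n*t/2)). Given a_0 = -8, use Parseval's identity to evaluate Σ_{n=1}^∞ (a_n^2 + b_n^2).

Parseval: a_0^2/2 + Σ_{n≥1} (a_n^2+b_n^2) = 1/2 ∫_{-2}^{2} f(t)^2 dt = 128/3.
Subtract a_0^2/2 = 32: Σ (a_n^2+b_n^2) = 32/3.

32/3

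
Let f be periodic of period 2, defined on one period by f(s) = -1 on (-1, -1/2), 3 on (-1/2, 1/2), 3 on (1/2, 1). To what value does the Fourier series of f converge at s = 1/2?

3

f is continuous at s = 1/2 with value 3, so the series converges to 3 there.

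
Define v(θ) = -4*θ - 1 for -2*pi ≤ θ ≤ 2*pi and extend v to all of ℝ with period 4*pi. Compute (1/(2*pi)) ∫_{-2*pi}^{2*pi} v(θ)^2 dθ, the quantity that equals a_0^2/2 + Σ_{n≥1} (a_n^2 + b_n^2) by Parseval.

(1/(2*pi)) ∫_{-2*pi}^{2*pi} v(θ)^2 dθ = (1/(2*pi)) · (4*pi + 256*pi**3/3) = 2 + 128*pi**2/3.

2 + 128*pi**2/3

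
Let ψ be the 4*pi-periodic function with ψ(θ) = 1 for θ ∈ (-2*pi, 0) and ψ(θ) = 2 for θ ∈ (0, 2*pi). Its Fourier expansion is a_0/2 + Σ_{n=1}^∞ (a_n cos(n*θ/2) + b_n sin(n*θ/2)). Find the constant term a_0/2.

3/2

a_0 = (1/(2*pi)) ∫_{-2*pi}^{2*pi} ψ(θ) dθ = (1/(2*pi)) · (6*pi) = 3.
So the constant term a_0/2 = 3/2.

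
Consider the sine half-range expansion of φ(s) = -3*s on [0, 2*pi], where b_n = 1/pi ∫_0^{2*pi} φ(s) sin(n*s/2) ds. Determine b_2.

6

b_2 = 1/pi ∫_0^{2*pi} (-3*s) sin(s) ds.
Integrating by parts (boundary term plus one more integral), an antiderivative of (-3*s) sin(s) is 3*s*cos(s) - 3*sin(s); evaluating from 0 to 2*pi: ∫_{0}^{2*pi} (-3*s) sin(s) ds = (6*pi) - (0) = 6*pi.
Hence b_2 = (1/pi)·(6*pi) = 6.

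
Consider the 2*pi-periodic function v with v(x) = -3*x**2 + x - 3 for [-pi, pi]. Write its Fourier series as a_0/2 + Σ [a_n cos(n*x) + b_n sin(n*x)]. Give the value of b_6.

b_6 = 1/pi ∫_{-pi}^{pi} v(x) sin(6*x) dx.
Integrating by parts twice (tabular method), an antiderivative of (-3*x**2 + x - 3) sin(6*x) is x**2*cos(6*x)/2 - x*sin(6*x)/6 - x*cos(6*x)/6 + sin(6*x)/36 + 17*cos(6*x)/36; evaluating from -pi to pi: ∫_{-pi}^{pi} (-3*x**2 + x - 3) sin(6*x) dx = (-pi/6 + 17/36 + pi**2/2) - (17/36 + pi/6 + pi**2/2) = -pi/3.
Hence b_6 = (1/pi)·(-pi/3) = -1/3.

-1/3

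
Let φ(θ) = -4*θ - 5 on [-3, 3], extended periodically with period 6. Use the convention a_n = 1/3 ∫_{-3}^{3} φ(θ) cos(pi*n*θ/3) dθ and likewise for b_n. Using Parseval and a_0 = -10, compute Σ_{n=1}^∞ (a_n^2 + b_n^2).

Parseval: a_0^2/2 + Σ_{n≥1} (a_n^2+b_n^2) = 1/3 ∫_{-3}^{3} φ(θ)^2 dθ = 146.
Subtract a_0^2/2 = 50: Σ (a_n^2+b_n^2) = 96.

96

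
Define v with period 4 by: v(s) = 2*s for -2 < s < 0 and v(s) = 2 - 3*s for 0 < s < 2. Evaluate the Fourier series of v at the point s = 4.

s = 4 differs from s = 0 by 1 full period(s), and the series is 4-periodic.
At s = 0 the one-sided limits are v(0^-) = 0 and v(0^+) = 2.
By Dirichlet's theorem the series converges to their average, [(0) + (2)]/2 = 1.

1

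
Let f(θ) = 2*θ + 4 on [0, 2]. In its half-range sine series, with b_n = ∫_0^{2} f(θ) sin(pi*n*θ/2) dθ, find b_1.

b_1 = ∫_0^{2} (2*θ + 4) sin(pi*θ/2) dθ.
Integrating by parts (boundary term plus one more integral), an antiderivative of (2*θ + 4) sin(pi*θ/2) is -4*θ*cos(pi*θ/2)/pi + 8*sin(pi*θ/2)/pi**2 - 8*cos(pi*θ/2)/pi; evaluating from 0 to 2: ∫_{0}^{2} (2*θ + 4) sin(pi*θ/2) dθ = (16/pi) - (-8/pi) = 24/pi.
Hence b_1 = 24/pi.

24/pi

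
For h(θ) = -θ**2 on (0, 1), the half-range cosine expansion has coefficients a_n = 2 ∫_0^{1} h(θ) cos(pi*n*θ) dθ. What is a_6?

-1/(9*pi**2)

a_6 = 2 ∫_0^{1} (-θ**2) cos(6*pi*θ) dθ.
Integrating by parts twice (tabular method), an antiderivative of (-θ**2) cos(6*pi*θ) is -θ**2*sin(6*pi*θ)/(6*pi) - θ*cos(6*pi*θ)/(18*pi**2) + sin(6*pi*θ)/(108*pi**3); evaluating from 0 to 1: ∫_{0}^{1} (-θ**2) cos(6*pi*θ) dθ = (-1/(18*pi**2)) - (0) = -1/(18*pi**2).
Hence a_6 = 2·(-1/(18*pi**2)) = -1/(9*pi**2).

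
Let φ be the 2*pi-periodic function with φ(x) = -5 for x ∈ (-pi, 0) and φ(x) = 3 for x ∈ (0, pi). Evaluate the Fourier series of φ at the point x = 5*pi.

-1

x = 5*pi differs from x = pi by 2 full period(s), and the series is 2*pi-periodic.
At x = pi the one-sided limits are φ(pi^-) = 3 and φ(pi^+) = -5.
By Dirichlet's theorem the series converges to their average, [(3) + (-5)]/2 = -1.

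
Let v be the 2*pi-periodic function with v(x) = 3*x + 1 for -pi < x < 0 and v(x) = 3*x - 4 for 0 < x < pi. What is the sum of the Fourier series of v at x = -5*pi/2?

x = -5*pi/2 differs from x = -pi/2 by -1 full period(s), and the series is 2*pi-periodic.
v is continuous at x = -pi/2 with value 1 - 3*pi/2, so the series converges to 1 - 3*pi/2 there.

1 - 3*pi/2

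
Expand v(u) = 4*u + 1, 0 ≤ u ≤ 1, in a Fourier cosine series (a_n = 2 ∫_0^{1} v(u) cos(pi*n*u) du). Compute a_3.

-16/(9*pi**2)

a_3 = 2 ∫_0^{1} (4*u + 1) cos(3*pi*u) du.
Integrating by parts (boundary term plus one more integral), an antiderivative of (4*u + 1) cos(3*pi*u) is 4*u*sin(3*pi*u)/(3*pi) + sin(3*pi*u)/(3*pi) + 4*cos(3*pi*u)/(9*pi**2); evaluating from 0 to 1: ∫_{0}^{1} (4*u + 1) cos(3*pi*u) du = (-4/(9*pi**2)) - (4/(9*pi**2)) = -8/(9*pi**2).
Hence a_3 = 2·(-8/(9*pi**2)) = -16/(9*pi**2).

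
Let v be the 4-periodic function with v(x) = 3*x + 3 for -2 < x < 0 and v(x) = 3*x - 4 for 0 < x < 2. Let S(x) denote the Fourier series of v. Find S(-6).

x = -6 differs from x = 2 by -2 full period(s), and the series is 4-periodic.
At x = 2 the one-sided limits are v(2^-) = 2 and v(2^+) = -3.
By Dirichlet's theorem the series converges to their average, [(2) + (-3)]/2 = -1/2.

-1/2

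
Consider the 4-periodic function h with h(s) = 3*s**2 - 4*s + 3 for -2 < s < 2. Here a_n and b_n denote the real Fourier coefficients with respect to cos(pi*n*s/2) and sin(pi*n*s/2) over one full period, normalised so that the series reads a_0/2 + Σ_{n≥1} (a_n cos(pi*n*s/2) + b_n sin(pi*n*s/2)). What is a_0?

a_0 = 1/2 ∫_{-2}^{2} h(s) ds = 1/2 · (28) = 14.

14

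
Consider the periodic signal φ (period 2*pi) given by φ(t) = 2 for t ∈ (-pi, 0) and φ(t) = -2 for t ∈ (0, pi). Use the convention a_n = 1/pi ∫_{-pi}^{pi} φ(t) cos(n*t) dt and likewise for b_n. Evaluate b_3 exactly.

b_3 = 1/pi ∫_{-pi}^{pi} φ(t) sin(3*t) dt.
φ is odd and sin(3*t) is odd, so the integrand is even and b_3 = 2/pi ∫_0^{pi} φ(t) sin(3*t) dt.
Directly, an antiderivative of (-2) sin(3*t) is 2*cos(3*t)/3; evaluating from 0 to pi: ∫_{0}^{pi} (-2) sin(3*t) dt = (-2/3) - (2/3) = -4/3.
Hence b_3 = (2/pi)·(-4/3) = -8/(3*pi).

-8/(3*pi)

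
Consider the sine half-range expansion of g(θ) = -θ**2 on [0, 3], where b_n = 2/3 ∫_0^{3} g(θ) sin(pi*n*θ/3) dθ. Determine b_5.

18*(4 - 25*pi**2)/(125*pi**3)

b_5 = 2/3 ∫_0^{3} (-θ**2) sin(5*pi*θ/3) dθ.
Integrating by parts twice (tabular method), an antiderivative of (-θ**2) sin(5*pi*θ/3) is 3*θ**2*cos(5*pi*θ/3)/(5*pi) - 18*θ*sin(5*pi*θ/3)/(25*pi**2) - 54*cos(5*pi*θ/3)/(125*pi**3); evaluating from 0 to 3: ∫_{0}^{3} (-θ**2) sin(5*pi*θ/3) dθ = (27*(2 - 25*pi**2)/(125*pi**3)) - (-54/(125*pi**3)) = 27*(4 - 25*pi**2)/(125*pi**3).
Hence b_5 = (2/3)·(27*(4 - 25*pi**2)/(125*pi**3)) = 18*(4 - 25*pi**2)/(125*pi**3).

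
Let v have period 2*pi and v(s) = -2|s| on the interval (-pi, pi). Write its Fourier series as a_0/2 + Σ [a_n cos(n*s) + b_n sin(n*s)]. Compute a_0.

-2*pi

a_0 = 1/pi ∫_{-pi}^{pi} v(s) ds = 1/pi · (-2*pi**2) = -2*pi.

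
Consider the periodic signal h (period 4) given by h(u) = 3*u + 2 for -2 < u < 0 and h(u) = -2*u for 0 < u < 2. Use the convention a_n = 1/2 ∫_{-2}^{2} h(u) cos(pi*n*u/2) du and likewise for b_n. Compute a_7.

20/(49*pi**2)

a_7 = 1/2 ∫_{-2}^{2} h(u) cos(7*pi*u/2) du.
Split the integral at the breakpoints.
Integrating by parts (boundary term plus one more integral), an antiderivative of (3*u + 2) cos(7*pi*u/2) is 6*u*sin(7*pi*u/2)/(7*pi) + 4*sin(7*pi*u/2)/(7*pi) + 12*cos(7*pi*u/2)/(49*pi**2); evaluating from -2 to 0: ∫_{-2}^{0} (3*u + 2) cos(7*pi*u/2) du = (12/(49*pi**2)) - (-12/(49*pi**2)) = 24/(49*pi**2).
Integrating by parts (boundary term plus one more integral), an antiderivative of (-2*u) cos(7*pi*u/2) is -4*u*sin(7*pi*u/2)/(7*pi) - 8*cos(7*pi*u/2)/(49*pi**2); evaluating from 0 to 2: ∫_{0}^{2} (-2*u) cos(7*pi*u/2) du = (8/(49*pi**2)) - (-8/(49*pi**2)) = 16/(49*pi**2).
Summing the pieces and multiplying by (1/2) gives a_7 = 20/(49*pi**2).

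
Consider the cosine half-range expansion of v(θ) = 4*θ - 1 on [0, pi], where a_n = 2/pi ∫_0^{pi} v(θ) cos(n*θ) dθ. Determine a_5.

-16/(25*pi)

a_5 = 2/pi ∫_0^{pi} (4*θ - 1) cos(5*θ) dθ.
Integrating by parts (boundary term plus one more integral), an antiderivative of (4*θ - 1) cos(5*θ) is 4*θ*sin(5*θ)/5 - sin(5*θ)/5 + 4*cos(5*θ)/25; evaluating from 0 to pi: ∫_{0}^{pi} (4*θ - 1) cos(5*θ) dθ = (-4/25) - (4/25) = -8/25.
Hence a_5 = (2/pi)·(-8/25) = -16/(25*pi).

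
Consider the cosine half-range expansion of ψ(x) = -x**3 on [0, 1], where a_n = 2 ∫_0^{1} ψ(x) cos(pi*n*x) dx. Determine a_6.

a_6 = 2 ∫_0^{1} (-x**3) cos(6*pi*x) dx.
Integrating by parts three times (tabular method), an antiderivative of (-x**3) cos(6*pi*x) is -x**3*sin(6*pi*x)/(6*pi) - x**2*cos(6*pi*x)/(12*pi**2) + x*sin(6*pi*x)/(36*pi**3) + cos(6*pi*x)/(216*pi**4); evaluating from 0 to 1: ∫_{0}^{1} (-x**3) cos(6*pi*x) dx = ((1 - 18*pi**2)/(216*pi**4)) - (1/(216*pi**4)) = -1/(12*pi**2).
Hence a_6 = 2·(-1/(12*pi**2)) = -1/(6*pi**2).

-1/(6*pi**2)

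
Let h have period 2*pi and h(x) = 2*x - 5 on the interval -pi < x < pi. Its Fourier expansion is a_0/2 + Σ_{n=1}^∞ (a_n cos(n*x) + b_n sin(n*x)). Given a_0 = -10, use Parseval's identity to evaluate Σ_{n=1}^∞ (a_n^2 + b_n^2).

8*pi**2/3

Parseval: a_0^2/2 + Σ_{n≥1} (a_n^2+b_n^2) = 1/pi ∫_{-pi}^{pi} h(x)^2 dx = 8*pi**2/3 + 50.
Subtract a_0^2/2 = 50: Σ (a_n^2+b_n^2) = 8*pi**2/3.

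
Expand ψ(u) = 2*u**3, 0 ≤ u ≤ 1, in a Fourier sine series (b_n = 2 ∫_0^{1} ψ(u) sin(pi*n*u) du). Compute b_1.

b_1 = 2 ∫_0^{1} (2*u**3) sin(pi*u) du.
Integrating by parts three times (tabular method), an antiderivative of (2*u**3) sin(pi*u) is -2*u**3*cos(pi*u)/pi + 6*u**2*sin(pi*u)/pi**2 + 12*u*cos(pi*u)/pi**3 - 12*sin(pi*u)/pi**4; evaluating from 0 to 1: ∫_{0}^{1} (2*u**3) sin(pi*u) du = (-12/pi**3 + 2/pi) - (0) = -12/pi**3 + 2/pi.
Hence b_1 = 2·(-12/pi**3 + 2/pi) = -24/pi**3 + 4/pi.

-24/pi**3 + 4/pi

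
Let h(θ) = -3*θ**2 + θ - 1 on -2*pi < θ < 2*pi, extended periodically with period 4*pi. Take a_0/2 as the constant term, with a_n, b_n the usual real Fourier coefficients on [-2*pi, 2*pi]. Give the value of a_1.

a_1 = (1/(2*pi)) ∫_{-2*pi}^{2*pi} h(θ) cos(θ/2) dθ.
Integrating by parts twice (tabular method), an antiderivative of (-3*θ**2 + θ - 1) cos(θ/2) is -6*θ**2*sin(θ/2) + 2*θ*sin(θ/2) - 24*θ*cos(θ/2) + 46*sin(θ/2) + 4*cos(θ/2); evaluating from -2*pi to 2*pi: ∫_{-2*pi}^{2*pi} (-3*θ**2 + θ - 1) cos(θ/2) dθ = (-4 + 48*pi) - (-48*pi - 4) = 96*pi.
Hence a_1 = (1/(2*pi))·(96*pi) = 48.

48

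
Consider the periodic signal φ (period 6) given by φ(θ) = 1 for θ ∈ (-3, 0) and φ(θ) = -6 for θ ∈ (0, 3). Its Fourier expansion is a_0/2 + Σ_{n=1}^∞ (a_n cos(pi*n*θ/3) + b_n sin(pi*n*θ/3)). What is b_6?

b_6 = 1/3 ∫_{-3}^{3} φ(θ) sin(2*pi*θ) dθ.
Split the integral at the breakpoints.
Directly, an antiderivative of (1) sin(2*pi*θ) is -cos(2*pi*θ)/(2*pi); evaluating from -3 to 0: ∫_{-3}^{0} (1) sin(2*pi*θ) dθ = (-1/(2*pi)) - (-1/(2*pi)) = 0.
Directly, an antiderivative of (-6) sin(2*pi*θ) is 3*cos(2*pi*θ)/pi; evaluating from 0 to 3: ∫_{0}^{3} (-6) sin(2*pi*θ) dθ = (3/pi) - (3/pi) = 0.
Summing the pieces and multiplying by (1/3) gives b_6 = 0.

0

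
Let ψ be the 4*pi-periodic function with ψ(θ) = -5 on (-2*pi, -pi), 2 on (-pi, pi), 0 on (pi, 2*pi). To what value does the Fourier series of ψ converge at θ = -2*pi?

θ = -2*pi differs from θ = 2*pi by -1 full period(s), and the series is 4*pi-periodic.
At θ = 2*pi the one-sided limits are ψ(2*pi^-) = 0 and ψ(2*pi^+) = -5.
By Dirichlet's theorem the series converges to their average, [(0) + (-5)]/2 = -5/2.

-5/2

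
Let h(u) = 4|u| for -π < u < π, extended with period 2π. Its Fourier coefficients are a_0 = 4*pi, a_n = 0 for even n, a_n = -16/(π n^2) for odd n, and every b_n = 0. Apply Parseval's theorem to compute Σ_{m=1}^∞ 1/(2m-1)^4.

Parseval: a_0^2/2 + Σ a_n^2 = (1/π) ∫_{-π}^{π} h(u)^2 du = 32*pi**2/3.
Subtract a_0^2/2 = 8*pi**2: Σ a_n^2 = 8*pi**2/3.
Only odd n contribute, with a_n^2 = 256/(π^2 n^4), so Σ_{m≥1} 1/(2m-1)^4 = π^2·(8*pi**2/3)/256 = pi**4/96.

pi**4/96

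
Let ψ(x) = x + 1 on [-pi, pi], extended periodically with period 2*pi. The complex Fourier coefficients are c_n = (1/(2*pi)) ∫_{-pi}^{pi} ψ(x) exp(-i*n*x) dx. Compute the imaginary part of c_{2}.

1/2

Since ψ is real-valued, Im(c_{2}) = -(1/(2*pi)) ∫_{-pi}^{pi} ψ(x) sin(2*x) dx = -b_{2}/2.
Integrating by parts (boundary term plus one more integral), an antiderivative of (x + 1) sin(2*x) is -x*cos(2*x)/2 + sin(2*x)/4 - cos(2*x)/2; evaluating from -pi to pi: ∫_{-pi}^{pi} (x + 1) sin(2*x) dx = (-pi/2 - 1/2) - (-1/2 + pi/2) = -pi.
Hence Im(c_{2}) = (-1/(2*pi))·(-pi) = 1/2.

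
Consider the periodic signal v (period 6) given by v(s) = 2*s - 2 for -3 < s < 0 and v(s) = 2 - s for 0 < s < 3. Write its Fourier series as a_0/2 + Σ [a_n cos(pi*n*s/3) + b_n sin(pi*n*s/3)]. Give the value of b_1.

b_1 = 1/3 ∫_{-3}^{3} v(s) sin(pi*s/3) ds.
Split the integral at the breakpoints.
Integrating by parts (boundary term plus one more integral), an antiderivative of (2*s - 2) sin(pi*s/3) is -6*s*cos(pi*s/3)/pi + 18*sin(pi*s/3)/pi**2 + 6*cos(pi*s/3)/pi; evaluating from -3 to 0: ∫_{-3}^{0} (2*s - 2) sin(pi*s/3) ds = (6/pi) - (-24/pi) = 30/pi.
Integrating by parts (boundary term plus one more integral), an antiderivative of (2 - s) sin(pi*s/3) is 3*s*cos(pi*s/3)/pi - 9*sin(pi*s/3)/pi**2 - 6*cos(pi*s/3)/pi; evaluating from 0 to 3: ∫_{0}^{3} (2 - s) sin(pi*s/3) ds = (-3/pi) - (-6/pi) = 3/pi.
Summing the pieces and multiplying by (1/3) gives b_1 = 11/pi.

11/pi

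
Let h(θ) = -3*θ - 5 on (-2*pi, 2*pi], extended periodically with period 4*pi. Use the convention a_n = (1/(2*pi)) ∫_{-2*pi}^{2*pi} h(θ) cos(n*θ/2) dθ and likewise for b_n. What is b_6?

b_6 = (1/(2*pi)) ∫_{-2*pi}^{2*pi} h(θ) sin(3*θ) dθ.
Integrating by parts (boundary term plus one more integral), an antiderivative of (-3*θ - 5) sin(3*θ) is θ*cos(3*θ) - sin(3*θ)/3 + 5*cos(3*θ)/3; evaluating from -2*pi to 2*pi: ∫_{-2*pi}^{2*pi} (-3*θ - 5) sin(3*θ) dθ = (5/3 + 2*pi) - (5/3 - 2*pi) = 4*pi.
Hence b_6 = (1/(2*pi))·(4*pi) = 2.

2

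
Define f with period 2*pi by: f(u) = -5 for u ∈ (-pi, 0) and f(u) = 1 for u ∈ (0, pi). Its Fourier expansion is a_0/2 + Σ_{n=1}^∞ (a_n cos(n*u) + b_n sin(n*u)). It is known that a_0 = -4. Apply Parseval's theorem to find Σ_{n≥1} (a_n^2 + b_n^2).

18

Parseval: a_0^2/2 + Σ_{n≥1} (a_n^2+b_n^2) = 1/pi ∫_{-pi}^{pi} f(u)^2 du = 26.
Subtract a_0^2/2 = 8: Σ (a_n^2+b_n^2) = 18.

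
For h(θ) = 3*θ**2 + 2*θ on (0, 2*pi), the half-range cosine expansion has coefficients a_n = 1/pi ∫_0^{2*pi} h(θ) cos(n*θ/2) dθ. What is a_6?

4/3

a_6 = 1/pi ∫_0^{2*pi} (3*θ**2 + 2*θ) cos(3*θ) dθ.
Integrating by parts twice (tabular method), an antiderivative of (3*θ**2 + 2*θ) cos(3*θ) is θ**2*sin(3*θ) + 2*θ*sin(3*θ)/3 + 2*θ*cos(3*θ)/3 - 2*sin(3*θ)/9 + 2*cos(3*θ)/9; evaluating from 0 to 2*pi: ∫_{0}^{2*pi} (3*θ**2 + 2*θ) cos(3*θ) dθ = (2/9 + 4*pi/3) - (2/9) = 4*pi/3.
Hence a_6 = (1/pi)·(4*pi/3) = 4/3.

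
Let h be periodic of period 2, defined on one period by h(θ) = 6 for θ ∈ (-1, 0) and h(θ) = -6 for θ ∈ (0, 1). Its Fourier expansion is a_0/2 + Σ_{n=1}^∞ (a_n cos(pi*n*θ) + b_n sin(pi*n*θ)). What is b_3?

-8/pi

b_3 = ∫_{-1}^{1} h(θ) sin(3*pi*θ) dθ.
h is odd and sin(3*pi*θ) is odd, so the integrand is even and b_3 = 2 ∫_0^{1} h(θ) sin(3*pi*θ) dθ.
Directly, an antiderivative of (-6) sin(3*pi*θ) is 2*cos(3*pi*θ)/pi; evaluating from 0 to 1: ∫_{0}^{1} (-6) sin(3*pi*θ) dθ = (-2/pi) - (2/pi) = -4/pi.
Hence b_3 = 2·(-4/pi) = -8/pi.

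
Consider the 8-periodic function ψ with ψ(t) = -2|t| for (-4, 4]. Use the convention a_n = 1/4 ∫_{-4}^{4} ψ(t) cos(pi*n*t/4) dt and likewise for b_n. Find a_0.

a_0 = 1/4 ∫_{-4}^{4} ψ(t) dt = 1/4 · (-32) = -8.

-8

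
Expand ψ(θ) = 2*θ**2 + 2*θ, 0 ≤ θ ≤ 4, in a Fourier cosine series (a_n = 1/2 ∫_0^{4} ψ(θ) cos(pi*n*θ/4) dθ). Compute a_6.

32/(9*pi**2)

a_6 = 1/2 ∫_0^{4} (2*θ**2 + 2*θ) cos(3*pi*θ/2) dθ.
Integrating by parts twice (tabular method), an antiderivative of (2*θ**2 + 2*θ) cos(3*pi*θ/2) is 4*θ**2*sin(3*pi*θ/2)/(3*pi) + 4*θ*sin(3*pi*θ/2)/(3*pi) + 16*θ*cos(3*pi*θ/2)/(9*pi**2) - 32*sin(3*pi*θ/2)/(27*pi**3) + 8*cos(3*pi*θ/2)/(9*pi**2); evaluating from 0 to 4: ∫_{0}^{4} (2*θ**2 + 2*θ) cos(3*pi*θ/2) dθ = (8/pi**2) - (8/(9*pi**2)) = 64/(9*pi**2).
Hence a_6 = (1/2)·(64/(9*pi**2)) = 32/(9*pi**2).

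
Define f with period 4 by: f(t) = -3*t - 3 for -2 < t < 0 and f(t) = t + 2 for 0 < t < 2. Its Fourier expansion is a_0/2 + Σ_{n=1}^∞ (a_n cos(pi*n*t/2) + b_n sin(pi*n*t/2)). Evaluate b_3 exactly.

2/pi

b_3 = 1/2 ∫_{-2}^{2} f(t) sin(3*pi*t/2) dt.
Split the integral at the breakpoints.
Integrating by parts (boundary term plus one more integral), an antiderivative of (-3*t - 3) sin(3*pi*t/2) is 2*t*cos(3*pi*t/2)/pi - 4*sin(3*pi*t/2)/(3*pi**2) + 2*cos(3*pi*t/2)/pi; evaluating from -2 to 0: ∫_{-2}^{0} (-3*t - 3) sin(3*pi*t/2) dt = (2/pi) - (2/pi) = 0.
Integrating by parts (boundary term plus one more integral), an antiderivative of (t + 2) sin(3*pi*t/2) is -2*t*cos(3*pi*t/2)/(3*pi) + 4*sin(3*pi*t/2)/(9*pi**2) - 4*cos(3*pi*t/2)/(3*pi); evaluating from 0 to 2: ∫_{0}^{2} (t + 2) sin(3*pi*t/2) dt = (8/(3*pi)) - (-4/(3*pi)) = 4/pi.
Summing the pieces and multiplying by (1/2) gives b_3 = 2/pi.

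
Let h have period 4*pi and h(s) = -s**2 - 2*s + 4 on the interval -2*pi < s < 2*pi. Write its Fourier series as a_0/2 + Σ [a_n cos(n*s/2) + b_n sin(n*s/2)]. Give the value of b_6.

b_6 = (1/(2*pi)) ∫_{-2*pi}^{2*pi} h(s) sin(3*s) ds.
Integrating by parts twice (tabular method), an antiderivative of (-s**2 - 2*s + 4) sin(3*s) is s**2*cos(3*s)/3 - 2*s*sin(3*s)/9 + 2*s*cos(3*s)/3 - 2*sin(3*s)/9 - 38*cos(3*s)/27; evaluating from -2*pi to 2*pi: ∫_{-2*pi}^{2*pi} (-s**2 - 2*s + 4) sin(3*s) ds = (-38/27 + 4*pi/3 + 4*pi**2/3) - (-4*pi/3 - 38/27 + 4*pi**2/3) = 8*pi/3.
Hence b_6 = (1/(2*pi))·(8*pi/3) = 4/3.

4/3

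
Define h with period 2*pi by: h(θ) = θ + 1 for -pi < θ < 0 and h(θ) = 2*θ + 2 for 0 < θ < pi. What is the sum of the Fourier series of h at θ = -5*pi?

3/2 + pi/2

θ = -5*pi differs from θ = -pi by -2 full period(s), and the series is 2*pi-periodic.
At θ = -pi the one-sided limits are h(-pi^-) = 2 + 2*pi and h(-pi^+) = 1 - pi.
By Dirichlet's theorem the series converges to their average, [(2 + 2*pi) + (1 - pi)]/2 = 3/2 + pi/2.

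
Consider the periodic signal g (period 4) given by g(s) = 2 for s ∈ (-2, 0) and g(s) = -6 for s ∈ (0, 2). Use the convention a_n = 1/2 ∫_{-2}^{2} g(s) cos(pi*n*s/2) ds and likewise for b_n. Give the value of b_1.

-16/pi

b_1 = 1/2 ∫_{-2}^{2} g(s) sin(pi*s/2) ds.
Split the integral at the breakpoints.
Directly, an antiderivative of (2) sin(pi*s/2) is -4*cos(pi*s/2)/pi; evaluating from -2 to 0: ∫_{-2}^{0} (2) sin(pi*s/2) ds = (-4/pi) - (4/pi) = -8/pi.
Directly, an antiderivative of (-6) sin(pi*s/2) is 12*cos(pi*s/2)/pi; evaluating from 0 to 2: ∫_{0}^{2} (-6) sin(pi*s/2) ds = (-12/pi) - (12/pi) = -24/pi.
Summing the pieces and multiplying by (1/2) gives b_1 = -16/pi.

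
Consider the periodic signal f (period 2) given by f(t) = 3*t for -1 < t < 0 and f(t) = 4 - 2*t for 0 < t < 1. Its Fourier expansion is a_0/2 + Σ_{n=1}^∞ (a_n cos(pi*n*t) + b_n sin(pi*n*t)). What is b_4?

-1/(4*pi)

b_4 = ∫_{-1}^{1} f(t) sin(4*pi*t) dt.
Split the integral at the breakpoints.
Integrating by parts (boundary term plus one more integral), an antiderivative of (3*t) sin(4*pi*t) is -3*t*cos(4*pi*t)/(4*pi) + 3*sin(4*pi*t)/(16*pi**2); evaluating from -1 to 0: ∫_{-1}^{0} (3*t) sin(4*pi*t) dt = (0) - (3/(4*pi)) = -3/(4*pi).
Integrating by parts (boundary term plus one more integral), an antiderivative of (4 - 2*t) sin(4*pi*t) is t*cos(4*pi*t)/(2*pi) - sin(4*pi*t)/(8*pi**2) - cos(4*pi*t)/pi; evaluating from 0 to 1: ∫_{0}^{1} (4 - 2*t) sin(4*pi*t) dt = (-1/(2*pi)) - (-1/pi) = 1/(2*pi).
Summing the pieces gives b_4 = -1/(4*pi).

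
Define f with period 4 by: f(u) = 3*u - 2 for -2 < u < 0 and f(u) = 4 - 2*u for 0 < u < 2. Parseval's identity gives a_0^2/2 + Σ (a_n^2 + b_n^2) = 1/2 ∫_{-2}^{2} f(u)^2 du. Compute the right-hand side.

1/2 ∫_{-2}^{2} f(u)^2 du = 1/2 · (200/3) = 100/3.

100/3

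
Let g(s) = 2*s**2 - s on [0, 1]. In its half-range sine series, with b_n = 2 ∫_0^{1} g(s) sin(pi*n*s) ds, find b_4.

-1/(2*pi)

b_4 = 2 ∫_0^{1} (2*s**2 - s) sin(4*pi*s) ds.
Integrating by parts twice (tabular method), an antiderivative of (2*s**2 - s) sin(4*pi*s) is -s**2*cos(4*pi*s)/(2*pi) + s*sin(4*pi*s)/(4*pi**2) + s*cos(4*pi*s)/(4*pi) - sin(4*pi*s)/(16*pi**2) + cos(4*pi*s)/(16*pi**3); evaluating from 0 to 1: ∫_{0}^{1} (2*s**2 - s) sin(4*pi*s) ds = ((1 - 4*pi**2)/(16*pi**3)) - (1/(16*pi**3)) = -1/(4*pi).
Hence b_4 = 2·(-1/(4*pi)) = -1/(2*pi).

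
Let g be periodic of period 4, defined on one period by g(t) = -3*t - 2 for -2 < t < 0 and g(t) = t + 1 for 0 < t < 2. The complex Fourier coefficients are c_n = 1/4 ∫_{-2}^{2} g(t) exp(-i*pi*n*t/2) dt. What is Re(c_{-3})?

-8/(9*pi**2)

Since g is real-valued, Re(c_{-3}) = 1/4 ∫_{-2}^{2} g(t) cos(-3*pi*t/2) dt = a_{3}/2.
Split the integral at the breakpoints.
Integrating by parts (boundary term plus one more integral), an antiderivative of (-3*t - 2) cos(-3*pi*t/2) is -2*t*sin(3*pi*t/2)/pi - 4*sin(3*pi*t/2)/(3*pi) - 4*cos(3*pi*t/2)/(3*pi**2); evaluating from -2 to 0: ∫_{-2}^{0} (-3*t - 2) cos(-3*pi*t/2) dt = (-4/(3*pi**2)) - (4/(3*pi**2)) = -8/(3*pi**2).
Integrating by parts (boundary term plus one more integral), an antiderivative of (t + 1) cos(-3*pi*t/2) is 2*t*sin(3*pi*t/2)/(3*pi) + 2*sin(3*pi*t/2)/(3*pi) + 4*cos(3*pi*t/2)/(9*pi**2); evaluating from 0 to 2: ∫_{0}^{2} (t + 1) cos(-3*pi*t/2) dt = (-4/(9*pi**2)) - (4/(9*pi**2)) = -8/(9*pi**2).
So ∫_{-2}^{2} g(t) cos(-3*pi*t/2) dt = -32/(9*pi**2).
Hence Re(c_{-3}) = (1/4)·(-32/(9*pi**2)) = -8/(9*pi**2).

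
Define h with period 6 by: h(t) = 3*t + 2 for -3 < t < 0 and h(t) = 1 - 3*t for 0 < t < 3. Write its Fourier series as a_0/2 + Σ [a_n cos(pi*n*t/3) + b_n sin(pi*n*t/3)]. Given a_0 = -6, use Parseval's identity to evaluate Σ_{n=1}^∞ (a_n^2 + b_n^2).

Parseval: a_0^2/2 + Σ_{n≥1} (a_n^2+b_n^2) = 1/3 ∫_{-3}^{3} h(t)^2 dt = 32.
Subtract a_0^2/2 = 18: Σ (a_n^2+b_n^2) = 14.

14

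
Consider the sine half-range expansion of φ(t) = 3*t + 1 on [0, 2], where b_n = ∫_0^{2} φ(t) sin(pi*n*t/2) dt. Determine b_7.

16/(7*pi)

b_7 = ∫_0^{2} (3*t + 1) sin(7*pi*t/2) dt.
Integrating by parts (boundary term plus one more integral), an antiderivative of (3*t + 1) sin(7*pi*t/2) is -6*t*cos(7*pi*t/2)/(7*pi) + 12*sin(7*pi*t/2)/(49*pi**2) - 2*cos(7*pi*t/2)/(7*pi); evaluating from 0 to 2: ∫_{0}^{2} (3*t + 1) sin(7*pi*t/2) dt = (2/pi) - (-2/(7*pi)) = 16/(7*pi).
Hence b_7 = 16/(7*pi).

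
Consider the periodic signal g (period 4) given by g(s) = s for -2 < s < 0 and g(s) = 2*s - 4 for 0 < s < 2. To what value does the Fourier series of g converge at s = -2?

-1

s = -2 differs from s = 2 by -1 full period(s), and the series is 4-periodic.
At s = 2 the one-sided limits are g(2^-) = 0 and g(2^+) = -2.
By Dirichlet's theorem the series converges to their average, [(0) + (-2)]/2 = -1.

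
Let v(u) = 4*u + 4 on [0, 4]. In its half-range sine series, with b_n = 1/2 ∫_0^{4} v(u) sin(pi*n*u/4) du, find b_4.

b_4 = 1/2 ∫_0^{4} (4*u + 4) sin(pi*u) du.
Integrating by parts (boundary term plus one more integral), an antiderivative of (4*u + 4) sin(pi*u) is -4*u*cos(pi*u)/pi + 4*sin(pi*u)/pi**2 - 4*cos(pi*u)/pi; evaluating from 0 to 4: ∫_{0}^{4} (4*u + 4) sin(pi*u) du = (-20/pi) - (-4/pi) = -16/pi.
Hence b_4 = (1/2)·(-16/pi) = -8/pi.

-8/pi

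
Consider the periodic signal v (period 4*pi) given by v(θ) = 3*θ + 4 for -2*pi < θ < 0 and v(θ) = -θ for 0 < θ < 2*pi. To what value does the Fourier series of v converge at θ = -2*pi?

2 - 4*pi

θ = -2*pi differs from θ = 2*pi by -1 full period(s), and the series is 4*pi-periodic.
At θ = 2*pi the one-sided limits are v(2*pi^-) = -2*pi and v(2*pi^+) = 4 - 6*pi.
By Dirichlet's theorem the series converges to their average, [(-2*pi) + (4 - 6*pi)]/2 = 2 - 4*pi.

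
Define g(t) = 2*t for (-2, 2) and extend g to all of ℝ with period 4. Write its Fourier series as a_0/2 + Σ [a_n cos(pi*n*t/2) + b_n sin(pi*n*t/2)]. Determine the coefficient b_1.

8/pi

b_1 = 1/2 ∫_{-2}^{2} g(t) sin(pi*t/2) dt.
g is odd and sin(pi*t/2) is odd, so the integrand is even and b_1 = ∫_0^{2} g(t) sin(pi*t/2) dt.
Integrating by parts (boundary term plus one more integral), an antiderivative of (2*t) sin(pi*t/2) is -4*t*cos(pi*t/2)/pi + 8*sin(pi*t/2)/pi**2; evaluating from 0 to 2: ∫_{0}^{2} (2*t) sin(pi*t/2) dt = (8/pi) - (0) = 8/pi.
Hence b_1 = 8/pi.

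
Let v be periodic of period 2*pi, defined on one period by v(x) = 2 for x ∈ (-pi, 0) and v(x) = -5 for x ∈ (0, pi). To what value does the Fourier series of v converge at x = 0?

-3/2

At x = 0 the one-sided limits are v(0^-) = 2 and v(0^+) = -5.
By Dirichlet's theorem the series converges to their average, [(2) + (-5)]/2 = -3/2.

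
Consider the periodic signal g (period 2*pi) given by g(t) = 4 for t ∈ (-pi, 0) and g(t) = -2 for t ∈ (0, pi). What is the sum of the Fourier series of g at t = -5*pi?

t = -5*pi differs from t = -pi by -2 full period(s), and the series is 2*pi-periodic.
At t = -pi the one-sided limits are g(-pi^-) = -2 and g(-pi^+) = 4.
By Dirichlet's theorem the series converges to their average, [(-2) + (4)]/2 = 1.

1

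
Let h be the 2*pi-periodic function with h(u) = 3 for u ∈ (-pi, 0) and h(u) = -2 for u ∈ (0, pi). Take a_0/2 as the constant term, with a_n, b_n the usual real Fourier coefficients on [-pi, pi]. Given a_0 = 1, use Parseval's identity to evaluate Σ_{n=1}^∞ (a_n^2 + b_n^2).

Parseval: a_0^2/2 + Σ_{n≥1} (a_n^2+b_n^2) = 1/pi ∫_{-pi}^{pi} h(u)^2 du = 13.
Subtract a_0^2/2 = 1/2: Σ (a_n^2+b_n^2) = 25/2.

25/2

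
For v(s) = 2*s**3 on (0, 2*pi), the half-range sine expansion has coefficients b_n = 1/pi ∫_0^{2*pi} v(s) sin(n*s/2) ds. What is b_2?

b_2 = 1/pi ∫_0^{2*pi} (2*s**3) sin(s) ds.
Integrating by parts three times (tabular method), an antiderivative of (2*s**3) sin(s) is -2*s**3*cos(s) + 6*s**2*sin(s) + 12*s*cos(s) - 12*sin(s); evaluating from 0 to 2*pi: ∫_{0}^{2*pi} (2*s**3) sin(s) ds = (-16*pi**3 + 24*pi) - (0) = -16*pi**3 + 24*pi.
Hence b_2 = (1/pi)·(-16*pi**3 + 24*pi) = 24 - 16*pi**2.

24 - 16*pi**2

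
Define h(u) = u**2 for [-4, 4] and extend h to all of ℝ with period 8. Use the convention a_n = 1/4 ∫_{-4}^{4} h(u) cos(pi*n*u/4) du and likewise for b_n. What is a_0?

a_0 = 1/4 ∫_{-4}^{4} h(u) du = 1/4 · (128/3) = 32/3.

32/3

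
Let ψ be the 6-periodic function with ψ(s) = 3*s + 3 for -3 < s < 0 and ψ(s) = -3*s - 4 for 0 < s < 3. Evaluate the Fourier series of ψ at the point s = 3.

-19/2

At s = 3 the one-sided limits are ψ(3^-) = -13 and ψ(3^+) = -6.
By Dirichlet's theorem the series converges to their average, [(-13) + (-6)]/2 = -19/2.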